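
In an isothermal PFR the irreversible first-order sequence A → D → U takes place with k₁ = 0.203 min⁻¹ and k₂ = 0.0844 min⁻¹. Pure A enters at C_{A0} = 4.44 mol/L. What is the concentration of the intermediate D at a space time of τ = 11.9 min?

Solving the coupled first-order balances gives C_D(τ) = [k₁/(k₂−k₁)]·C_{A0}·(e^(−k₁τ) − e^(−k₂τ)).
e^(−k₁τ) = e^(−0.203×11.9) = e^(−2.416) = 0.08930; e^(−k₂τ) = e^(−1.004) = 0.3663.
C_D = 0.203×4.44/(0.0844−0.203) × (0.08930−0.3663) = (-7.600)×(-0.2770) = 2.105 mol/L.

2.10 mol/L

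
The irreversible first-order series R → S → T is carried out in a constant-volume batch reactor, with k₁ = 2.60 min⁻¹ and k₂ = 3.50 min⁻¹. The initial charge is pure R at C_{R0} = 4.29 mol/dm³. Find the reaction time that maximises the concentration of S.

0.330 min

Setting dC_S/dt = 0 gives t_opt = ln(k₂/k₁)/(k₂−k₁).
= ln(3.50/2.60)/(3.50−2.60) = ln(1.346)/0.9000 = 0.2973/0.9000 = 0.330 min.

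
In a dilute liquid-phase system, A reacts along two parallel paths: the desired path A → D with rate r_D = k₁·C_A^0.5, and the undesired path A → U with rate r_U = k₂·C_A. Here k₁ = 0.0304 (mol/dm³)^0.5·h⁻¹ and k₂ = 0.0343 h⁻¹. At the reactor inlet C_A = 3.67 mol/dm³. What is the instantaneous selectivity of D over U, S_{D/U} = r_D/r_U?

0.463

S_{D/U} = r_D/r_U = (k₁·C_A^0.5)/(k₂·C_A) = (k₁/k₂)·C_A^-0.5.
= (0.0304×3.670^0.5) / (0.0343×3.670) = 0.05824/0.1259 = 0.463.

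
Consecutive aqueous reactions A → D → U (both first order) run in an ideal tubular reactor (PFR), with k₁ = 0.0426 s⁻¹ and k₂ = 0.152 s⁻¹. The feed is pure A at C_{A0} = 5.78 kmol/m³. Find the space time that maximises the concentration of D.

For first-order series the maximum of C_D occurs at τ_opt = ln(k₂/k₁)/(k₂−k₁).
= ln(0.152/0.0426)/(0.152−0.0426) = ln(3.568)/0.1094 = 1.272/0.1094 = 11.6 s.

11.6 s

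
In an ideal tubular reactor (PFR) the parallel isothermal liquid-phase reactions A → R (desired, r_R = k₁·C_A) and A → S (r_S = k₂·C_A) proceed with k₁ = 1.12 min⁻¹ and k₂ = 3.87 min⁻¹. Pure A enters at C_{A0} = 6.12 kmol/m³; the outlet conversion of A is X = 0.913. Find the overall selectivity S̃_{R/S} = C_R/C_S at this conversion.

C_A = C_{A0}(1−X) = 0.5324 kmol/m³.
Both paths are first order in A, so the instantaneous fraction to R is constant: dC_R/d(−C_A) = k₁/(k₁+k₂) = 0.2244.
C_R = 0.2244·(C_{A0}−C_A) = 0.2244×5.588 = 1.25 kmol/m³.
C_S = (C_{A0}−C_A)−C_R = 4.333 kmol/m³; S̃_{R/S} = 1.254/4.333 = 0.289.

0.289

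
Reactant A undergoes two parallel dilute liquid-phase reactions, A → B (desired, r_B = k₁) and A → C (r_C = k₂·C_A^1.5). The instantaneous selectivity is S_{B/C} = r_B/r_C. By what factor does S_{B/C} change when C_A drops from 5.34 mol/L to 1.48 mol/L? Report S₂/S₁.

6.85

S_{B/C} = (k₁/k₂)·C_A^-1.5, so S₂/S₁ = (C_{A,2}/C_{A,1})^-1.5.
= (1.48/5.34)^(-1.5) = (0.2772)^(-1.5) = 6.85.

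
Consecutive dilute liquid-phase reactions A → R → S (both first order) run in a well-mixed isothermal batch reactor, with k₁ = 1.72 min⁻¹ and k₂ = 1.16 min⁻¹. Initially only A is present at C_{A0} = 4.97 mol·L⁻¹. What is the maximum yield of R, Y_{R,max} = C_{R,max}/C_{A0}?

0.442

For a first-order series the maximum intermediate yield is C_{R,max}/C_{A0} = (k₁/k₂)^[k₂/(k₂−k₁)].
= (1.72/1.16)^(1.16/(1.16−1.72)) = (1.483)^(-2.071) = 0.4422.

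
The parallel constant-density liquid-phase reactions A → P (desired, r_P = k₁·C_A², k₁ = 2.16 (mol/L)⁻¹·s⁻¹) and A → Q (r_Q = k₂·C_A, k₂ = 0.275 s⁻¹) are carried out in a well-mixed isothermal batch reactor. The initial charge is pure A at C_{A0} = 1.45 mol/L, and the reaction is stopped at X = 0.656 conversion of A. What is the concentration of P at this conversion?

C_A = C_{A0}(1−X) = 0.4988 mol/L.
Along a PFR/batch, dC_Q/dC_A = −r_Q/(r_P+r_Q) = −k₂/(k₂+k₁·C_A).
Integrating from C_{A0} to C_A: C_Q = (0.275/2.16)·ln[(0.275+2.16·1.45)/(0.275+2.16·0.499)] = 0.1273·ln(3.407/1.352) = 0.1176 mol/L.
Then C_P = (C_{A0}−C_A) − C_Q = 0.9512 − 0.1176 = 0.8336 mol/L.

0.834 mol/L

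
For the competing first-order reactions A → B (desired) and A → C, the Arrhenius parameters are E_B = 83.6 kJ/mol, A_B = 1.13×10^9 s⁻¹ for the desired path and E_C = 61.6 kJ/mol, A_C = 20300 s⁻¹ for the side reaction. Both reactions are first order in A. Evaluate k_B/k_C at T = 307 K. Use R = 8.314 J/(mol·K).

With equal orders, S_{B/C} = k_B/k_C = (A_B/A_C)·exp[(E_C−E_B)/(RT)].
(E_C−E_B)/(RT) = (61.6−83.6)×10³/(8.314×307) = -22000/2552 = -8.619.
k_B/k_C = (1.13×10^9/20300)·exp(-8.619) = 55665 × 1.806×10^-4 = 10.1.

10.1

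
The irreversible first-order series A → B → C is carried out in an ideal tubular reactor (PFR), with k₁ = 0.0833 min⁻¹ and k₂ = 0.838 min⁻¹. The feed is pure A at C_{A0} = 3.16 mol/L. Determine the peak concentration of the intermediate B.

Evaluating C_B at τ_opt = ln(k₂/k₁)/(k₂−k₁) gives C_{B,max}/C_{A0} = (k₁/k₂)^[k₂/(k₂−k₁)].
= (0.0833/0.838)^(0.838/(0.838−0.0833)) = (0.09940)^(1.110) = 0.07704.
C_{B,max} = 0.07704×3.16 = 0.243 mol/L.

0.243 mol/L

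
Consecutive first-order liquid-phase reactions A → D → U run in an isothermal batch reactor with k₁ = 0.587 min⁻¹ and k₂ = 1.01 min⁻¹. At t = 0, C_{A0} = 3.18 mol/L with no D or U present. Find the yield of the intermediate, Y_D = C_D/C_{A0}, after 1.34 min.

Solving the coupled first-order balances gives C_D(t) = [k₁/(k₂−k₁)]·C_{A0}·(e^(−k₁t) − e^(−k₂t)).
e^(−k₁t) = e^(−0.587×1.34) = e^(−0.7866) = 0.4554; e^(−k₂t) = e^(−1.353) = 0.2584.
C_D = 0.587×3.18/(1.01−0.587) × (0.4554−0.2584) = 4.413×0.1970 = 0.8695 mol/L.
Y_D = C_D/C_{A0} = 0.8695/3.18 = 0.273.

0.273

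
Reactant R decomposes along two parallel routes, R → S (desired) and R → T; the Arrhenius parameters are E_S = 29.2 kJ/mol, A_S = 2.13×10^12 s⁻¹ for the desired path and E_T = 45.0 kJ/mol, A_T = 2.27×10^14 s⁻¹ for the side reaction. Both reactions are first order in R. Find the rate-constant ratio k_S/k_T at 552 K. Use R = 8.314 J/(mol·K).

With equal orders, S_{S/T} = k_S/k_T = (A_S/A_T)·exp[(E_T−E_S)/(RT)].
(E_T−E_S)/(RT) = (45.0−29.2)×10³/(8.314×552) = 15800/4589 = 3.443.
k_S/k_T = (2.13×10^12/2.27×10^14)·exp(3.443) = 0.009383 × 31.27 = 0.293.
Since E_S < E_T, lowering the temperature improves selectivity toward S.

0.293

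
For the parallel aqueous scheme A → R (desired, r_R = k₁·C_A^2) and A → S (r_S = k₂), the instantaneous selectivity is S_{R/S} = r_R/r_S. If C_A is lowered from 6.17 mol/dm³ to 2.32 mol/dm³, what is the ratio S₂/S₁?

S_{R/S} = (k₁/k₂)·C_A^2, so S₂/S₁ = (C_{A,2}/C_{A,1})^2.
= (2.32/6.17)^2 = (0.3760)^2 = 0.141.

0.141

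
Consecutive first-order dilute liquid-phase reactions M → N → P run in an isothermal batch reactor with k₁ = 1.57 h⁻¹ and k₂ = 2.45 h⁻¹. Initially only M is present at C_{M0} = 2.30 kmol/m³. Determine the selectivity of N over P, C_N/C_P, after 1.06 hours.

0.338

For first-order series with pure M initially, C_N(t) = k₁C_{M0}/(k₂−k₁)·(e^(−k₁t) − e^(−k₂t)).
e^(−k₁t) = e^(−1.57×1.06) = e^(−1.664) = 0.1893; e^(−k₂t) = e^(−2.597) = 0.07450.
C_N = 1.57×2.30/(2.45−1.57) × (0.1893−0.07450) = 4.103×0.1148 = 0.4713 kmol/m³.
C_M = C_{M0}e^(−k₁t) = 0.4355 kmol/m³, so C_P = C_{M0}−C_M−C_N = 1.393 kmol/m³; C_N/C_P = 0.338.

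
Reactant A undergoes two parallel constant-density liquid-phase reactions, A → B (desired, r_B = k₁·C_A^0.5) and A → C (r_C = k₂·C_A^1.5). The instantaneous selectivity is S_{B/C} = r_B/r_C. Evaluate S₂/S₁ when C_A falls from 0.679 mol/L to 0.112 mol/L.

6.06

S_{B/C} = (k₁/k₂)·C_A⁻¹, so S₂/S₁ = (C_{A,2}/C_{A,1})⁻¹.
= 0.679/0.112 = 6.06.
Selectivity toward B rises as C_A falls — low-concentration operation is favoured.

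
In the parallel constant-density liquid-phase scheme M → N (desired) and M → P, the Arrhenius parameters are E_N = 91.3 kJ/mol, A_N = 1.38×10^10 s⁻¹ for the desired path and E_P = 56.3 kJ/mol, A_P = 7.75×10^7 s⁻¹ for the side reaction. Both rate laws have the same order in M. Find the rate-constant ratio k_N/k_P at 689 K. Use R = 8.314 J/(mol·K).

k_N/k_P = (A_N/A_P)·exp[−(E_N−E_P)/(RT)] = (A_N/A_P)·exp[(E_P−E_N)/(RT)].
(E_P−E_N)/(RT) = (56.3−91.3)×10³/(8.314×689) = -35000/5728 = -6.110.
k_N/k_P = (1.38×10^10/7.75×10^7)·exp(-6.110) = 178.1 × 0.002221 = 0.395.
Since E_N > E_P, raising the temperature improves selectivity toward N.

0.395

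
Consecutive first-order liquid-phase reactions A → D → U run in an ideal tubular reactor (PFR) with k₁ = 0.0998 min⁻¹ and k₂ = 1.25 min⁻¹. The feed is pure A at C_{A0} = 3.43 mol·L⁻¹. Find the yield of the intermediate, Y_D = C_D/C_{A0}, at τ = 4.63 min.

0.0544

Solving the coupled first-order balances gives C_D(τ) = [k₁/(k₂−k₁)]·C_{A0}·(e^(−k₁τ) − e^(−k₂τ)).
e^(−k₁τ) = e^(−0.0998×4.63) = e^(−0.4621) = 0.6300; e^(−k₂τ) = e^(−5.787) = 0.003066.
C_D = 0.0998×3.43/(1.25−0.0998) × (0.6300−0.003066) = 0.2976×0.6269 = 0.1866 mol·L⁻¹.
Y_D = C_D/C_{A0} = 0.1866/3.43 = 0.0544.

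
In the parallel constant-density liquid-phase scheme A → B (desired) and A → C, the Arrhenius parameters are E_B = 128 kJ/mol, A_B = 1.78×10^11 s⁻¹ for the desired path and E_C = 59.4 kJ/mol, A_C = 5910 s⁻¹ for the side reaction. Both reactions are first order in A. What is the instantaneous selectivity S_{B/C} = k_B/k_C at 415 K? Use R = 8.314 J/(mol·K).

k_B/k_C = (A_B/A_C)·exp[−(E_B−E_C)/(RT)] = (A_B/A_C)·exp[(E_C−E_B)/(RT)].
(E_C−E_B)/(RT) = (59.4−128)×10³/(8.314×415) = -68600/3450 = -19.88.
k_B/k_C = (1.78×10^11/5910)·exp(-19.88) = 3.012×10^7 × 2.319×10^-9 = 0.0698.

0.0698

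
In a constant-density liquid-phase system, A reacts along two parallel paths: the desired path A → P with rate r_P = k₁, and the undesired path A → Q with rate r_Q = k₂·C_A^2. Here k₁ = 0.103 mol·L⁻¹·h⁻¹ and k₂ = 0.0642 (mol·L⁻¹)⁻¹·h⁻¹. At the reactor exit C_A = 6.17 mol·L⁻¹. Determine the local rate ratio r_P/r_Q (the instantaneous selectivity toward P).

S_{P/Q} = r_P/r_Q = (k₁)/(k₂·C_A^2) = (k₁/k₂)·C_A^-2.
= (0.103) / (0.0642×6.170^2) = 0.1030/2.444 = 0.0421.
The undesired path is higher order in A, so low C_A (CSTR or dilute feed) favours P.

0.0421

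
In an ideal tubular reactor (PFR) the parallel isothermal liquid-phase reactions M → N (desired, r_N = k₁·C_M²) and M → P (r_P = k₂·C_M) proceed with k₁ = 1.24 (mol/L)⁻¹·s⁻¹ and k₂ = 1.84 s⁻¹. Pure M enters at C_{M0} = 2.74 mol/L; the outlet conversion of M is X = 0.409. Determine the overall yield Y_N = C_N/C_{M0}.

C_M = C_{M0}(1−X) = 1.619 mol/L.
Along a PFR/batch, dC_P/dC_M = −r_P/(r_N+r_P) = −k₂/(k₂+k₁·C_M).
Integrating from C_{M0} to C_M: C_P = (1.84/1.24)·ln[(1.84+1.24·2.74)/(1.84+1.24·1.62)] = 1.484·ln(5.238/3.848) = 0.4575 mol/L.
Then C_N = (C_{M0}−C_M) − C_P = 1.121 − 0.4575 = 0.6632 mol/L.
Y_N = C_N/C_{M0} = 0.6632/2.74 = 0.242.

0.242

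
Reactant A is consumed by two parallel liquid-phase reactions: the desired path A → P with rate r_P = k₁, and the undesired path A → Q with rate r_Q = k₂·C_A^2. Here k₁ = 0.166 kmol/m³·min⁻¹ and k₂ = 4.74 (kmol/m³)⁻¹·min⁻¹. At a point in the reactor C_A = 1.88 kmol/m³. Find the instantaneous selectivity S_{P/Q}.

0.00991

S_{P/Q} = r_P/r_Q = (k₁)/(k₂·C_A^2) = (k₁/k₂)·C_A^-2.
= (0.166) / (4.74×1.880^2) = 0.1660/16.75 = 0.00991.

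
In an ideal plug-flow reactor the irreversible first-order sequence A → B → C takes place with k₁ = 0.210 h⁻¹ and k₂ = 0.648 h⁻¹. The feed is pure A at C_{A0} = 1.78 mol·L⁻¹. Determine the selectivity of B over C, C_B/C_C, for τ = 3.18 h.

Solving the coupled first-order balances gives C_B(τ) = [k₁/(k₂−k₁)]·C_{A0}·(e^(−k₁τ) − e^(−k₂τ)).
e^(−k₁τ) = e^(−0.210×3.18) = e^(−0.6678) = 0.5128; e^(−k₂τ) = e^(−2.061) = 0.1274.
C_B = 0.210×1.78/(0.648−0.210) × (0.5128−0.1274) = 0.8534×0.3855 = 0.3290 mol·L⁻¹.
C_A = C_{A0}e^(−k₁τ) = 0.9128 mol·L⁻¹, so C_C = C_{A0}−C_A−C_B = 0.5382 mol·L⁻¹; C_B/C_C = 0.611.

0.611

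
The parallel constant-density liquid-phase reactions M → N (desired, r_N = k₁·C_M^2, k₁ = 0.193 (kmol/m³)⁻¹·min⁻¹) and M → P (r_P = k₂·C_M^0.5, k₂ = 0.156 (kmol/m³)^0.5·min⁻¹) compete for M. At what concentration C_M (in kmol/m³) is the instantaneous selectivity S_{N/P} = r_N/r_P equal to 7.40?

S_{N/P} = (k₁/k₂)·C_M^1.5 ⇒ C_M = (S·k₂/k₁)^(1/1.5).
= (7.40×0.156/0.193)^(0.6667) = (5.981)^(0.6667) = 3.30 kmol/m³.

3.30 kmol/m³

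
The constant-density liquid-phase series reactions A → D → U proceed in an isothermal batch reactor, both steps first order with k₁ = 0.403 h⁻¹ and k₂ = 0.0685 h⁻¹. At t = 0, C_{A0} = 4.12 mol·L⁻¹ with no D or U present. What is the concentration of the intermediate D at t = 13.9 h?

1.90 mol·L⁻¹

Solving the coupled first-order balances gives C_D(t) = [k₁/(k₂−k₁)]·C_{A0}·(e^(−k₁t) − e^(−k₂t)).
e^(−k₁t) = e^(−0.403×13.9) = e^(−5.602) = 0.003692; e^(−k₂t) = e^(−0.9522) = 0.3859.
C_D = 0.403×4.12/(0.0685−0.403) × (0.003692−0.3859) = (-4.964)×(-0.3822) = 1.897 mol·L⁻¹.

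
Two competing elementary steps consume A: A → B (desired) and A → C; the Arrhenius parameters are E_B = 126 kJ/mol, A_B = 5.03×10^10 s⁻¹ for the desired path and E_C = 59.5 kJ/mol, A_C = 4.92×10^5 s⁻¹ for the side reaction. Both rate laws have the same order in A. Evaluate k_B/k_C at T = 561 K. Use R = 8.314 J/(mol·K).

0.0657

With equal orders, S_{B/C} = k_B/k_C = (A_B/A_C)·exp[(E_C−E_B)/(RT)].
(E_C−E_B)/(RT) = (59.5−126)×10³/(8.314×561) = -66500/4664 = -14.26.
k_B/k_C = (5.03×10^10/4.92×10^5)·exp(-14.26) = 1.022×10^5 × 6.426×10^-7 = 0.0657.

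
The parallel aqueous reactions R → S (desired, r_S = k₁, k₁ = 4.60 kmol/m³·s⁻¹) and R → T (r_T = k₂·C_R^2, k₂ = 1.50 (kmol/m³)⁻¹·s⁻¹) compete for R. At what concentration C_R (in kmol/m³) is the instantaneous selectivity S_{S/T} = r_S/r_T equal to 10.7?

S_{S/T} = (k₁/k₂)·C_R^-2 ⇒ C_R = (S·k₂/k₁)^(-0.5).
= (10.7×1.50/4.60)^(-0.5) = (3.489)^(-0.5) = 0.535 kmol/m³.

0.535 kmol/m³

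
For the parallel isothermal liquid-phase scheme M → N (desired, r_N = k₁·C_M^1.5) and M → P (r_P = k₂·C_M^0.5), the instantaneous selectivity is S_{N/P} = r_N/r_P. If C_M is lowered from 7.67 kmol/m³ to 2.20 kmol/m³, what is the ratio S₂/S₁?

S_{N/P} = (k₁/k₂)·C_M, so S₂/S₁ = (C_{M,2}/C_{M,1}).
= 2.20/7.67 = 0.287.
Selectivity toward N falls as C_M falls — high-concentration operation is favoured.

0.287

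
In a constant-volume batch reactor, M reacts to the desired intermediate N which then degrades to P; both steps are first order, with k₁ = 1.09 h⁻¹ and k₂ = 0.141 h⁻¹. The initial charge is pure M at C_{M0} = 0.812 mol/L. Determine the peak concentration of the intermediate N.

For a first-order series the maximum intermediate yield is C_{N,max}/C_{M0} = (k₁/k₂)^[k₂/(k₂−k₁)].
= (1.09/0.141)^(0.141/(0.141−1.09)) = (7.730)^(-0.1486) = 0.7380.
C_{N,max} = 0.7380×0.812 = 0.599 mol/L.

0.599 mol/L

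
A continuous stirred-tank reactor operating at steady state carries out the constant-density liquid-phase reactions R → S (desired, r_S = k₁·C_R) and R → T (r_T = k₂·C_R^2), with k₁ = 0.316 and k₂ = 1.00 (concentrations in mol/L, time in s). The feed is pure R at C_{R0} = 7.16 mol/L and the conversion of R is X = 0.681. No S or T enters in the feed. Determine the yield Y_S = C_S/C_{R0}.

0.0828

Exit C_R = C_{R0}(1−X) = 7.16×0.319 = 2.284 mol/L.
A CSTR operates uniformly at the exit composition, giving r_S = 0.7218 and r_T = 5.217 (each k·C_R^n at C_R = 2.284).
Fraction of consumed R going to S: r_S/(r_S+r_T) = 0.1215.
C_S = 0.1215·C_{R0}·X = 0.1215×7.16×0.681 = 0.593 mol/L; Y_S = C_S/C_{R0} = 0.0828.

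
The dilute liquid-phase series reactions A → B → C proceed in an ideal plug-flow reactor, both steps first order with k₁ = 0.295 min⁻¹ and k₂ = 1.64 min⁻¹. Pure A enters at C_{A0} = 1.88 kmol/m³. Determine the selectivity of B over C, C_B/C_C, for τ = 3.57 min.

0.132

For first-order series with pure A initially, C_B(τ) = k₁C_{A0}/(k₂−k₁)·(e^(−k₁τ) − e^(−k₂τ)).
e^(−k₁τ) = e^(−0.295×3.57) = e^(−1.053) = 0.3488; e^(−k₂τ) = e^(−5.855) = 0.002866.
C_B = 0.295×1.88/(1.64−0.295) × (0.3488−0.002866) = 0.4123×0.3460 = 0.1427 kmol/m³.
C_A = C_{A0}e^(−k₁τ) = 0.6558 kmol/m³, so C_C = C_{A0}−C_A−C_B = 1.082 kmol/m³; C_B/C_C = 0.132.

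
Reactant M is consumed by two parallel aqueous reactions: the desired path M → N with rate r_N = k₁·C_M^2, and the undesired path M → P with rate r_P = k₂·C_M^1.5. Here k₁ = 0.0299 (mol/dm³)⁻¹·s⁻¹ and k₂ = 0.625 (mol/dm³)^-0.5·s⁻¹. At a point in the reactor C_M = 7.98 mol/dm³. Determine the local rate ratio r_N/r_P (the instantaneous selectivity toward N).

0.135

S_{N/P} = r_N/r_P = (k₁·C_M^2)/(k₂·C_M^1.5) = (k₁/k₂)·C_M^0.5.
= (0.0299×7.980^2) / (0.625×7.980^1.5) = 1.904/14.09 = 0.135.
Since the desired path is higher order in M, keeping C_M high (PFR or concentrated feed) favours N.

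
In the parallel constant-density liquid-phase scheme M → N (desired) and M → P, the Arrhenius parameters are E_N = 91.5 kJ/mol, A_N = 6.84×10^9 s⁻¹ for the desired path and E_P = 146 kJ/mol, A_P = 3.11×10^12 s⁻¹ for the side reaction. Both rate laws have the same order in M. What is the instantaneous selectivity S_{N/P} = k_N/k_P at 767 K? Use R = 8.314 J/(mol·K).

11.3

Since both paths have the same order in M, the concentration cancels and S_{N/P} = k_N/k_P = (A_N/A_P)·exp[(E_P−E_N)/(RT)].
(E_P−E_N)/(RT) = (146−91.5)×10³/(8.314×767) = 54500/6377 = 8.547.
k_N/k_P = (6.84×10^9/3.11×10^12)·exp(8.547) = 0.002199 × 5149 = 11.3.
Since E_N < E_P, lowering the temperature improves selectivity toward N.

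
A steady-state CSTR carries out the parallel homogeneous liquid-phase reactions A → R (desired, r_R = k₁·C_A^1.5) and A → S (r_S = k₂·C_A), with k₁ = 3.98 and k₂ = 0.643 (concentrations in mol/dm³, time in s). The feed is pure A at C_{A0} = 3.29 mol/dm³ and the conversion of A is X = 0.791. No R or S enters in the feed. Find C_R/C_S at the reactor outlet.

Exit C_A = C_{A0}(1−X) = 3.29×0.209 = 0.6876 mol/dm³.
A CSTR operates uniformly at the exit composition, giving r_R = 2.269 and r_S = 0.4421 (each k·C_A^n at C_A = 0.6876).
Overall selectivity = C_R/C_S = r_Rτ/(r_Sτ) = r_R/r_S = 5.13.

5.13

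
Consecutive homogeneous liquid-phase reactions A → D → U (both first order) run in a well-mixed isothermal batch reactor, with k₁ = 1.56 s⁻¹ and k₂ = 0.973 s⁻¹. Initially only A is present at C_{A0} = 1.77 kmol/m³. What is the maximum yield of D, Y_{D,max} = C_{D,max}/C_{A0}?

0.457

Evaluating C_D at t_opt = ln(k₂/k₁)/(k₂−k₁) gives C_{D,max}/C_{A0} = (k₁/k₂)^[k₂/(k₂−k₁)].
= (1.56/0.973)^(0.973/(0.973−1.56)) = (1.603)^(-1.658) = 0.4573.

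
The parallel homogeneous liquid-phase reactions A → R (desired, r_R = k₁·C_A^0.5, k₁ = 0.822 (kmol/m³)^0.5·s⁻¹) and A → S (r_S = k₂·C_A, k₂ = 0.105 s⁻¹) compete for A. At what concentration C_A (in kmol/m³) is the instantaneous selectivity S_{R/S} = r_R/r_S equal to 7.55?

S_{R/S} = (k₁/k₂)·C_A^-0.5 ⇒ C_A = (S·k₂/k₁)^(-2).
= (7.55×0.105/0.822)^(-2) = (0.9644)^(-2) = 1.08 kmol/m³.

1.08 kmol/m³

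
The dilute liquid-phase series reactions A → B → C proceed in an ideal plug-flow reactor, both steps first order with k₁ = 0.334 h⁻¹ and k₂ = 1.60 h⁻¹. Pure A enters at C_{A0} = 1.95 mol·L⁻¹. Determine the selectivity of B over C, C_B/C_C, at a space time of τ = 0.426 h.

Solving the coupled first-order balances gives C_B(τ) = [k₁/(k₂−k₁)]·C_{A0}·(e^(−k₁τ) − e^(−k₂τ)).
e^(−k₁τ) = e^(−0.334×0.426) = e^(−0.1423) = 0.8674; e^(−k₂τ) = e^(−0.6816) = 0.5058.
C_B = 0.334×1.95/(1.60−0.334) × (0.8674−0.5058) = 0.5145×0.3616 = 0.1860 mol·L⁻¹.
C_A = C_{A0}e^(−k₁τ) = 1.691 mol·L⁻¹, so C_C = C_{A0}−C_A−C_B = 0.07261 mol·L⁻¹; C_B/C_C = 2.56.

2.56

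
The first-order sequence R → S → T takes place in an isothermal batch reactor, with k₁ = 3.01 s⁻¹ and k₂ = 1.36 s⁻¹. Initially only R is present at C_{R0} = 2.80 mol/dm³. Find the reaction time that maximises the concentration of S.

Setting dC_S/dt = 0 gives t_opt = ln(k₂/k₁)/(k₂−k₁).
= ln(1.36/3.01)/(1.36−3.01) = ln(0.4518)/-1.650 = -0.7945/-1.650 = 0.481 s.

0.481 s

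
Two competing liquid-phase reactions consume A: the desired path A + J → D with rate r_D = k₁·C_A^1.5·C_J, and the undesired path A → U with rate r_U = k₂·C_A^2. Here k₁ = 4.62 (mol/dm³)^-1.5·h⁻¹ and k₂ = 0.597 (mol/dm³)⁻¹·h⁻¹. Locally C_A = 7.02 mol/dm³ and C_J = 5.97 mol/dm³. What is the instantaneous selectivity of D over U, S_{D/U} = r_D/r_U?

17.4

S_{D/U} = r_D/r_U = (k₁·C_A^1.5·C_J)/(k₂·C_A^2) = (k₁/k₂)·C_A^-0.5·C_J.
= (4.62×7.020^1.5×5.970) / (0.597×7.020^2) = 513.0/29.42 = 17.4.
The undesired path is higher order in A, so low C_A (CSTR or dilute feed) favours D.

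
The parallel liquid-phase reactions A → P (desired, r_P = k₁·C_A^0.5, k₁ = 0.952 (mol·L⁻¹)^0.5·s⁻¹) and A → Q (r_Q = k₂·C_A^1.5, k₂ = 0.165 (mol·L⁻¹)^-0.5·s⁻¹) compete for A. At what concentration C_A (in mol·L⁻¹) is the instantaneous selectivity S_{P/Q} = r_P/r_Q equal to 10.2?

S_{P/Q} = (k₁/k₂)·C_A⁻¹ ⇒ C_A = (S·k₂/k₁)^(-1).
= (10.2×0.165/0.952)^(-1) = (1.768)^(-1) = 0.566 mol·L⁻¹.

0.566 mol·L⁻¹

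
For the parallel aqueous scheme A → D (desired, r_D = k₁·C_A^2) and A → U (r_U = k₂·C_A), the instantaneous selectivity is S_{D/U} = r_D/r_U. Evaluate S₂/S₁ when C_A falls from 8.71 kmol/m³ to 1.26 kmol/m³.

0.145

S_{D/U} = (k₁/k₂)·C_A, so S₂/S₁ = (C_{A,2}/C_{A,1}).
= 1.26/8.71 = 0.145.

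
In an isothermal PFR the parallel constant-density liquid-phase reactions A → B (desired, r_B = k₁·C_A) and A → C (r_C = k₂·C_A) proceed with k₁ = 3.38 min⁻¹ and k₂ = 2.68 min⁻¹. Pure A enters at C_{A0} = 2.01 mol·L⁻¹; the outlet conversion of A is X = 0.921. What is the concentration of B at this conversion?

1.03 mol·L⁻¹

C_A = C_{A0}(1−X) = 0.1588 mol·L⁻¹.
Both paths are first order in A, so the instantaneous fraction to B is constant: dC_B/d(−C_A) = k₁/(k₁+k₂) = 0.5578.
C_B = 0.5578·(C_{A0}−C_A) = 0.5578×1.851 = 1.03 mol·L⁻¹.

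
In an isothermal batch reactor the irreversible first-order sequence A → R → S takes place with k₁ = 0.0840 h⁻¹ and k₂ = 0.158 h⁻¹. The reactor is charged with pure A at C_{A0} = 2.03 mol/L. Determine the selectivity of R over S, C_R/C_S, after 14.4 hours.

For first-order series with pure A initially, C_R(t) = k₁C_{A0}/(k₂−k₁)·(e^(−k₁t) − e^(−k₂t)).
e^(−k₁t) = e^(−0.0840×14.4) = e^(−1.210) = 0.2983; e^(−k₂t) = e^(−2.275) = 0.1028.
C_R = 0.0840×2.03/(0.158−0.0840) × (0.2983−0.1028) = 2.304×0.1955 = 0.4506 mol/L.
C_A = C_{A0}e^(−k₁t) = 0.6056 mol/L, so C_S = C_{A0}−C_A−C_R = 0.9738 mol/L; C_R/C_S = 0.463.

0.463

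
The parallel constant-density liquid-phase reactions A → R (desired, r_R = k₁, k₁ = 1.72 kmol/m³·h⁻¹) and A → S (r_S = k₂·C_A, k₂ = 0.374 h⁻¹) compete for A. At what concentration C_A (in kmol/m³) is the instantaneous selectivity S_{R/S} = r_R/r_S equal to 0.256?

18.0 kmol/m³

S_{R/S} = (k₁/k₂)·C_A⁻¹ ⇒ C_A = (S·k₂/k₁)^(-1).
= (0.256×0.374/1.72)^(-1) = (0.05567)^(-1) = 18.0 kmol/m³.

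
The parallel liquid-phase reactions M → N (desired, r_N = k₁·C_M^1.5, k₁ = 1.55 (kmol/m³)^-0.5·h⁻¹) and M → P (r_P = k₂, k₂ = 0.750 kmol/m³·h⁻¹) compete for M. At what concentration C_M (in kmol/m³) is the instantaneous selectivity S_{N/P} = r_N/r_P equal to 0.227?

0.229 kmol/m³

S_{N/P} = (k₁/k₂)·C_M^1.5 ⇒ C_M = (S·k₂/k₁)^(1/1.5).
= (0.227×0.750/1.55)^(0.6667) = (0.1098)^(0.6667) = 0.229 kmol/m³.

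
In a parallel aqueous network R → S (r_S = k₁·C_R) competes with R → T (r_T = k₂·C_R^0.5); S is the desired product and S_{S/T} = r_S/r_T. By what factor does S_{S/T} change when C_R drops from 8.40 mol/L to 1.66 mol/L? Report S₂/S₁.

S_{S/T} = (k₁/k₂)·C_R^0.5, so S₂/S₁ = (C_{R,2}/C_{R,1})^0.5.
= (1.66/8.40)^0.5 = (0.1976)^0.5 = 0.445.
Selectivity toward S falls as C_R falls — high-concentration operation is favoured.

0.445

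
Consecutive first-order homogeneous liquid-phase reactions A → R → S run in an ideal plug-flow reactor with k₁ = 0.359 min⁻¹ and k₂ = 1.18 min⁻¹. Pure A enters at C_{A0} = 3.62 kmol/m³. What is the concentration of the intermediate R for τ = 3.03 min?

For first-order series with pure A initially, C_R(τ) = k₁C_{A0}/(k₂−k₁)·(e^(−k₁τ) − e^(−k₂τ)).
e^(−k₁τ) = e^(−0.359×3.03) = e^(−1.088) = 0.3370; e^(−k₂τ) = e^(−3.575) = 0.02800.
C_R = 0.359×3.62/(1.18−0.359) × (0.3370−0.02800) = 1.583×0.3090 = 0.4891 kmol/m³.

0.489 kmol/m³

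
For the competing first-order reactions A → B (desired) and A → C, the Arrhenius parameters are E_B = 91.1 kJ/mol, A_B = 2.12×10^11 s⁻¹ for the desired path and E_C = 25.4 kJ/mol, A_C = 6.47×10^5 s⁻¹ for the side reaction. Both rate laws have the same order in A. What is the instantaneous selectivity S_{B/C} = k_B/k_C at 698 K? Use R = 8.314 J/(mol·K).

With equal orders, S_{B/C} = k_B/k_C = (A_B/A_C)·exp[(E_C−E_B)/(RT)].
(E_C−E_B)/(RT) = (25.4−91.1)×10³/(8.314×698) = -65700/5803 = -11.32.
k_B/k_C = (2.12×10^11/6.47×10^5)·exp(-11.32) = 3.277×10^5 × 1.211×10^-5 = 3.97.
Since E_B > E_C, raising the temperature improves selectivity toward B.

3.97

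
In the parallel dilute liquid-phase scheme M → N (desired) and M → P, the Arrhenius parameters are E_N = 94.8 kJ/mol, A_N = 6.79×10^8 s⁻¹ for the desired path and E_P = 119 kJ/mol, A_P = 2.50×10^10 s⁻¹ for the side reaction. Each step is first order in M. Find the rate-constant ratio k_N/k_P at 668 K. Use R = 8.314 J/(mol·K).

2.12

With equal orders, S_{N/P} = k_N/k_P = (A_N/A_P)·exp[(E_P−E_N)/(RT)].
(E_P−E_N)/(RT) = (119−94.8)×10³/(8.314×668) = 24200/5554 = 4.357.
k_N/k_P = (6.79×10^8/2.50×10^10)·exp(4.357) = 0.02716 × 78.06 = 2.12.
Since E_N < E_P, lowering the temperature improves selectivity toward N.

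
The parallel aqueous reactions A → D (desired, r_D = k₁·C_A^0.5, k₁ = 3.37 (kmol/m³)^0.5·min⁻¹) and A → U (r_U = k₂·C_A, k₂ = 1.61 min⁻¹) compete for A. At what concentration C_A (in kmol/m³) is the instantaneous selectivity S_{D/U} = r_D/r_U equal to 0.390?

28.8 kmol/m³

S_{D/U} = (k₁/k₂)·C_A^-0.5 ⇒ C_A = (S·k₂/k₁)^(-2).
= (0.390×1.61/3.37)^(-2) = (0.1863)^(-2) = 28.8 kmol/m³.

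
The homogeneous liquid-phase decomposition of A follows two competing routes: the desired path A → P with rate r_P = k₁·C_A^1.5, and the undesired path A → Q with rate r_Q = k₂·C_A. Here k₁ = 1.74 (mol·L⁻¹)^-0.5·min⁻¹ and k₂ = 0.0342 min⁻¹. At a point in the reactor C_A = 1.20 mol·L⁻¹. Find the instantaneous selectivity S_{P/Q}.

S_{P/Q} = r_P/r_Q = (k₁·C_A^1.5)/(k₂·C_A) = (k₁/k₂)·C_A^0.5.
= (1.74×1.200^1.5) / (0.0342×1.200) = 2.287/0.04104 = 55.7.
Since the desired path is higher order in A, keeping C_A high (PFR or concentrated feed) favours P.

55.7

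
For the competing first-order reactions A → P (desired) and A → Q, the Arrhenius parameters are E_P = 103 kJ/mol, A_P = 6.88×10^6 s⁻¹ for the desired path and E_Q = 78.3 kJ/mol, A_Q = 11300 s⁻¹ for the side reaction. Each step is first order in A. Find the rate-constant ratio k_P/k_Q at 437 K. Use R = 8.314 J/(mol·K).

0.679

With equal orders, S_{P/Q} = k_P/k_Q = (A_P/A_Q)·exp[(E_Q−E_P)/(RT)].
(E_Q−E_P)/(RT) = (78.3−103)×10³/(8.314×437) = -24700/3633 = -6.798.
k_P/k_Q = (6.88×10^6/11300)·exp(-6.798) = 608.8 × 0.001116 = 0.679.
Since E_P > E_Q, raising the temperature improves selectivity toward P.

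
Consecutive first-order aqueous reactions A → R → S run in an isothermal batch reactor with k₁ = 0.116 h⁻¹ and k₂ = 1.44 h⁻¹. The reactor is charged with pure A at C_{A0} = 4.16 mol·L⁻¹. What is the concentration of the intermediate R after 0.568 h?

0.180 mol·L⁻¹

The intermediate concentration in a first-order A→B→C sequence is C_R = k₁C_{A0}(e^(−k₁t) − e^(−k₂t))/(k₂−k₁).
e^(−k₁t) = e^(−0.116×0.568) = e^(−0.06589) = 0.9362; e^(−k₂t) = e^(−0.8179) = 0.4413.
C_R = 0.116×4.16/(1.44−0.116) × (0.9362−0.4413) = 0.3645×0.4949 = 0.1804 mol·L⁻¹.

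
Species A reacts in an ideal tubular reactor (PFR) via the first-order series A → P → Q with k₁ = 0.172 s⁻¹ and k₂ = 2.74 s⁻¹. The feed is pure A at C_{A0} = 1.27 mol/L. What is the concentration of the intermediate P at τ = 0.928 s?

For first-order series with pure A initially, C_P(τ) = k₁C_{A0}/(k₂−k₁)·(e^(−k₁τ) − e^(−k₂τ)).
e^(−k₁τ) = e^(−0.172×0.928) = e^(−0.1596) = 0.8525; e^(−k₂τ) = e^(−2.543) = 0.07865.
C_P = 0.172×1.27/(2.74−0.172) × (0.8525−0.07865) = 0.08506×0.7738 = 0.06582 mol/L.

0.0658 mol/L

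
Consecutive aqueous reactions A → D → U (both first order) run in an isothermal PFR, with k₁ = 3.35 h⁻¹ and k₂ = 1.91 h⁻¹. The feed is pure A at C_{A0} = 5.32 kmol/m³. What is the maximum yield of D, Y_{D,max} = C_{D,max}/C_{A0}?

0.475

For a first-order series the maximum intermediate yield is C_{D,max}/C_{A0} = (k₁/k₂)^[k₂/(k₂−k₁)].
= (3.35/1.91)^(1.91/(1.91−3.35)) = (1.754)^(-1.326) = 0.4746.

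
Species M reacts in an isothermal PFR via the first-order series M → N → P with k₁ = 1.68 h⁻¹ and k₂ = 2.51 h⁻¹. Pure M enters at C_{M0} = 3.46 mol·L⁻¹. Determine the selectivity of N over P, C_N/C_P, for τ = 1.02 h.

0.341

The intermediate concentration in a first-order A→B→C sequence is C_N = k₁C_{M0}(e^(−k₁τ) − e^(−k₂τ))/(k₂−k₁).
e^(−k₁τ) = e^(−1.68×1.02) = e^(−1.714) = 0.1802; e^(−k₂τ) = e^(−2.560) = 0.07729.
C_N = 1.68×3.46/(2.51−1.68) × (0.1802−0.07729) = 7.003×0.1029 = 0.7208 mol·L⁻¹.
C_M = C_{M0}e^(−k₁τ) = 0.6235 mol·L⁻¹, so C_P = C_{M0}−C_M−C_N = 2.116 mol·L⁻¹; C_N/C_P = 0.341.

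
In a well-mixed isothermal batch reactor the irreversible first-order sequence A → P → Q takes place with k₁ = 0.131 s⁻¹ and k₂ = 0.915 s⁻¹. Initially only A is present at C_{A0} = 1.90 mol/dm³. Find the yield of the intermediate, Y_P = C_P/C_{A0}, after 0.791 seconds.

Solving the coupled first-order balances gives C_P(t) = [k₁/(k₂−k₁)]·C_{A0}·(e^(−k₁t) − e^(−k₂t)).
e^(−k₁t) = e^(−0.131×0.791) = e^(−0.1036) = 0.9016; e^(−k₂t) = e^(−0.7238) = 0.4849.
C_P = 0.131×1.90/(0.915−0.131) × (0.9016−0.4849) = 0.3175×0.4166 = 0.1323 mol/dm³.
Y_P = C_P/C_{A0} = 0.1323/1.90 = 0.0696.

0.0696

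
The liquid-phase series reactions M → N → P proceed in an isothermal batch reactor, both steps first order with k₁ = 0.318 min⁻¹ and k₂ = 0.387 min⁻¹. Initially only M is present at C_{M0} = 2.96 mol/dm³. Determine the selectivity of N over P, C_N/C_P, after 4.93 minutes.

Solving the coupled first-order balances gives C_N(t) = [k₁/(k₂−k₁)]·C_{M0}·(e^(−k₁t) − e^(−k₂t)).
e^(−k₁t) = e^(−0.318×4.93) = e^(−1.568) = 0.2085; e^(−k₂t) = e^(−1.908) = 0.1484.
C_N = 0.318×2.96/(0.387−0.318) × (0.2085−0.1484) = 13.64×0.06013 = 0.8202 mol/dm³.
C_M = C_{M0}e^(−k₁t) = 0.6172 mol/dm³, so C_P = C_{M0}−C_M−C_N = 1.523 mol/dm³; C_N/C_P = 0.539.

0.539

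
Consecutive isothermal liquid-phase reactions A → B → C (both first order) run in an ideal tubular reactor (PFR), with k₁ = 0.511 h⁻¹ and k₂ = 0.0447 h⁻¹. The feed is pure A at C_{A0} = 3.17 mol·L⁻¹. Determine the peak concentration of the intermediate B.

Evaluating C_B at τ_opt = ln(k₂/k₁)/(k₂−k₁) gives C_{B,max}/C_{A0} = (k₁/k₂)^[k₂/(k₂−k₁)].
= (0.511/0.0447)^(0.0447/(0.0447−0.511)) = (11.43)^(-0.09586) = 0.7917.
C_{B,max} = 0.7917×3.17 = 2.51 mol·L⁻¹.

2.51 mol·L⁻¹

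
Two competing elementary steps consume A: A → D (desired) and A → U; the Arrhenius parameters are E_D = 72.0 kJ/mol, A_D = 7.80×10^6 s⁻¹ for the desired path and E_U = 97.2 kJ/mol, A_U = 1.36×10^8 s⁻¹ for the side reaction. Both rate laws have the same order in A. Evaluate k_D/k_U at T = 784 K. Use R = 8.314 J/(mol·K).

Since both paths have the same order in A, the concentration cancels and S_{D/U} = k_D/k_U = (A_D/A_U)·exp[(E_U−E_D)/(RT)].
(E_U−E_D)/(RT) = (97.2−72.0)×10³/(8.314×784) = 25200/6518 = 3.866.
k_D/k_U = (7.80×10^6/1.36×10^8)·exp(3.866) = 0.05735 × 47.76 = 2.74.
Since E_D < E_U, lowering the temperature improves selectivity toward D.

2.74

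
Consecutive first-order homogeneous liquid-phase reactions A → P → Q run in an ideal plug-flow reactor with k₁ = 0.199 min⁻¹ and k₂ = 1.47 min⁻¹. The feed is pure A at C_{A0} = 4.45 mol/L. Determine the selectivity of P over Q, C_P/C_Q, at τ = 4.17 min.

0.137

For first-order series with pure A initially, C_P(τ) = k₁C_{A0}/(k₂−k₁)·(e^(−k₁τ) − e^(−k₂τ)).
e^(−k₁τ) = e^(−0.199×4.17) = e^(−0.8298) = 0.4361; e^(−k₂τ) = e^(−6.130) = 0.002177.
C_P = 0.199×4.45/(1.47−0.199) × (0.4361−0.002177) = 0.6967×0.4339 = 0.3023 mol/L.
C_A = C_{A0}e^(−k₁τ) = 1.941 mol/L, so C_Q = C_{A0}−C_A−C_P = 2.207 mol/L; C_P/C_Q = 0.137.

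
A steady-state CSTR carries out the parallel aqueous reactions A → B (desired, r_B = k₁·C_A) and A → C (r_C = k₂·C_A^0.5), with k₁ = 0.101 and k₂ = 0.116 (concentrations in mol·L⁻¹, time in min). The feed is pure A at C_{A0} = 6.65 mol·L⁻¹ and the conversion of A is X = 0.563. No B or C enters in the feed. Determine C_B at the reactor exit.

2.24 mol·L⁻¹

Exit C_A = C_{A0}(1−X) = 6.65×0.437 = 2.906 mol·L⁻¹.
In a CSTR the entire volume is at exit conditions, so r_B = 0.101×2.906 = 0.2935 and r_C = 0.116×2.906^0.5 = 0.1977.
Fraction of consumed A going to B: r_B/(r_B+r_C) = 0.5975.
C_B = 0.5975·C_{A0}·X = 0.5975×6.65×0.563 = 2.24 mol·L⁻¹.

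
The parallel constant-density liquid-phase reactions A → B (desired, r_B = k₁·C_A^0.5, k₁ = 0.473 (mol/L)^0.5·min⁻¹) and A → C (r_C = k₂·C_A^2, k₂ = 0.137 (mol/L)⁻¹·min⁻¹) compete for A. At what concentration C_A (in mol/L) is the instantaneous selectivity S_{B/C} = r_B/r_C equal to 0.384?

4.32 mol/L

S_{B/C} = (k₁/k₂)·C_A^-1.5 ⇒ C_A = (S·k₂/k₁)^(1/(-1.5)).
= (0.384×0.137/0.473)^(-0.6667) = (0.1112)^(-0.6667) = 4.32 mol/L.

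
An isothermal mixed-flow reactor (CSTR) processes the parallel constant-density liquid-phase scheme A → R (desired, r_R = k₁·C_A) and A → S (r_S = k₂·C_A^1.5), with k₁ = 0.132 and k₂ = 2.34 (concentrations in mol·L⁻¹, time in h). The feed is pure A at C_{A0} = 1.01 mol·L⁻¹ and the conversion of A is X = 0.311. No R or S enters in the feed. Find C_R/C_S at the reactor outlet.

Exit C_A = C_{A0}(1−X) = 1.01×0.689 = 0.6959 mol·L⁻¹.
In a CSTR the entire volume is at exit conditions, so r_R = 0.132×0.6959 = 0.09186 and r_S = 2.34×0.6959^1.5 = 1.358.
Overall selectivity = C_R/C_S = r_Rτ/(r_Sτ) = r_R/r_S = 0.0676.

0.0676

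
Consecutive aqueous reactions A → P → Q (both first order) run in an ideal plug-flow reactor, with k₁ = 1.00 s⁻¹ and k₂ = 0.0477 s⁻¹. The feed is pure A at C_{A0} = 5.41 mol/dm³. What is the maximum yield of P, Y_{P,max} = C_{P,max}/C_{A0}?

For a first-order series the maximum intermediate yield is C_{P,max}/C_{A0} = (k₁/k₂)^[k₂/(k₂−k₁)].
= (1.00/0.0477)^(0.0477/(0.0477−1.00)) = (20.96)^(-0.05009) = 0.8586.

0.859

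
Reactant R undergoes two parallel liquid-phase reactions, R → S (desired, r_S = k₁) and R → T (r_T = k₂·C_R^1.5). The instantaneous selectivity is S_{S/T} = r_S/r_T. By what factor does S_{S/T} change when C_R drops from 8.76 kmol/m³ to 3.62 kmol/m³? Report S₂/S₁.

S_{S/T} = (k₁/k₂)·C_R^-1.5, so S₂/S₁ = (C_{R,2}/C_{R,1})^-1.5.
= (3.62/8.76)^(-1.5) = (0.4132)^(-1.5) = 3.76.
Selectivity toward S rises as C_R falls — low-concentration operation is favoured.

3.76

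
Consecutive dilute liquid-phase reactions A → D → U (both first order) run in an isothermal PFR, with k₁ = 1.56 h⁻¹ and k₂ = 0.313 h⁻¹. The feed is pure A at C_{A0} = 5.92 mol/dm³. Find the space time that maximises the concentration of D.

1.29 h

Setting dC_D/dτ = 0 gives τ_opt = ln(k₂/k₁)/(k₂−k₁).
= ln(0.313/1.56)/(0.313−1.56) = ln(0.2006)/-1.247 = -1.606/-1.247 = 1.29 h.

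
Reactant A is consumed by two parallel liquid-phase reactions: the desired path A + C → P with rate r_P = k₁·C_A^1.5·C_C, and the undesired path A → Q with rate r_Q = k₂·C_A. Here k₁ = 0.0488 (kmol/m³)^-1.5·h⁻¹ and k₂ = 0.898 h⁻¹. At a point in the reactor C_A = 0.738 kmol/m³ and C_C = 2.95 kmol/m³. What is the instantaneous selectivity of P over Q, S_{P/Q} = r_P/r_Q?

S_{P/Q} = r_P/r_Q = (k₁·C_A^1.5·C_C)/(k₂·C_A) = (k₁/k₂)·C_A^0.5·C_C.
= (0.0488×0.7380^1.5×2.950) / (0.898×0.7380) = 0.09127/0.6627 = 0.138.
Since the desired path is higher order in A, keeping C_A high (PFR or concentrated feed) favours P.

0.138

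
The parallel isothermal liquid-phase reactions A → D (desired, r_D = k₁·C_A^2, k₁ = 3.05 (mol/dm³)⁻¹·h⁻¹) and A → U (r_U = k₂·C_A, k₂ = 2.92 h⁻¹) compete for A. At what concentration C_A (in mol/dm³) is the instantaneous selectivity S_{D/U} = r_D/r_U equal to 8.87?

S_{D/U} = (k₁/k₂)·C_A ⇒ C_A = S·k₂/k₁.
= 8.87×2.92/3.05 = 8.49 mol/dm³.

8.49 mol/dm³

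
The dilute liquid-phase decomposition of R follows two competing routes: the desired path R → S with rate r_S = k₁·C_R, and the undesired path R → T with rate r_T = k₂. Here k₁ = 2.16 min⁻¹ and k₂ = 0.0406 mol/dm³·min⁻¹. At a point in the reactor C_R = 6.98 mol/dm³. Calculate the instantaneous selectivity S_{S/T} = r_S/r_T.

371

S_{S/T} = r_S/r_T = (k₁·C_R)/(k₂) = (k₁/k₂)·C_R.
= (2.16×6.980) / (0.0406) = 15.08/0.04060 = 371.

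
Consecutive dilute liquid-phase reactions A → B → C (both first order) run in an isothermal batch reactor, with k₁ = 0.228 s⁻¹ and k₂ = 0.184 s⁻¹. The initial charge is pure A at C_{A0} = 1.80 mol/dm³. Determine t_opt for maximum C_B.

4.87 s

For first-order series the maximum of C_B occurs at t_opt = ln(k₂/k₁)/(k₂−k₁).
= ln(0.184/0.228)/(0.184−0.228) = ln(0.8070)/-0.04400 = -0.2144/-0.04400 = 4.87 s.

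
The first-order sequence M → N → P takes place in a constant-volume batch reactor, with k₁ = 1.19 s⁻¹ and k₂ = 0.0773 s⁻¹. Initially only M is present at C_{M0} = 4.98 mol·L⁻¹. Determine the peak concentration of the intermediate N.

Evaluating C_N at t_opt = ln(k₂/k₁)/(k₂−k₁) gives C_{N,max}/C_{M0} = (k₁/k₂)^[k₂/(k₂−k₁)].
= (1.19/0.0773)^(0.0773/(0.0773−1.19)) = (15.39)^(-0.06947) = 0.8270.
C_{N,max} = 0.8270×4.98 = 4.12 mol·L⁻¹.

4.12 mol·L⁻¹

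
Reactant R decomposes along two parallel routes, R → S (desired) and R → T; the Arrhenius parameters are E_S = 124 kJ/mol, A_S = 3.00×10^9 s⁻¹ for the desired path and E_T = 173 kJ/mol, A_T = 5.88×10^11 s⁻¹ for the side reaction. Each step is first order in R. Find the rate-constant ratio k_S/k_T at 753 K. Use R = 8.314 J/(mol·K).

12.8

With equal orders, S_{S/T} = k_S/k_T = (A_S/A_T)·exp[(E_T−E_S)/(RT)].
(E_T−E_S)/(RT) = (173−124)×10³/(8.314×753) = 49000/6260 = 7.827.
k_S/k_T = (3.00×10^9/5.88×10^11)·exp(7.827) = 0.005102 × 2507 = 12.8.
Since E_S < E_T, lowering the temperature improves selectivity toward S.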